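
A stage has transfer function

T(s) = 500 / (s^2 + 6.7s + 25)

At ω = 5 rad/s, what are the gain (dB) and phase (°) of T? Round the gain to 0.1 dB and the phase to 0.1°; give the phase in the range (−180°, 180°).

At s = jω = j5:
quadratic: (j5)² + 6.7·j5 + 25 = 0 + j33.5 → |·| ≈ 33.5, ∠ ≈ 90.00°
|T| = 500 / 33.5 ≈ 14.925
Gain = 20 log₁₀(14.925) ≈ 23.48 dB
∠T = 0.00° − 90.00° = -90.00°

23.5 dB, -90.0°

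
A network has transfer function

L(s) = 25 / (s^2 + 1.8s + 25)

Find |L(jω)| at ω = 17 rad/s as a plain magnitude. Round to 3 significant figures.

0.0941

At s = jω = j17:
quadratic: (j17)² + 1.8·j17 + 25 = -264 + j30.6 → |·| ≈ 265.77, ∠ ≈ 173.39°
|L| = 25 / 265.77 ≈ 0.094066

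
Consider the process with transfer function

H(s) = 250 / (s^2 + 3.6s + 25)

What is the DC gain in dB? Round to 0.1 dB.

H(0) = 250 / 25 = 10
20 log₁₀(10) ≈ 20.00 dB

20.0 dB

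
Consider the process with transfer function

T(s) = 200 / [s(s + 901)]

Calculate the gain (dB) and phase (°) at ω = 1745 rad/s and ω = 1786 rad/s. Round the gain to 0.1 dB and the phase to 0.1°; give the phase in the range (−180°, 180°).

At s = jω = j1745:
pole (s+901): 901 + j1745 → |·| = √(901²+1745²) = √3856826 ≈ 1963.9, ∠ = arctan(1745/901) ≈ 62.69°
pole at origin: |s| = 1745, ∠ = 90.00° (in denominator)
|T| = 200 / 3.427e+06 ≈ 5.836e-05
Gain = 20 log₁₀(5.836e-05) ≈ -84.68 dB
∠T = 0.00° − 152.69° = -152.69°

At s = jω = j1786:
pole (s+901): 901 + j1786 → |·| = √(901²+1786²) = √4001597 ≈ 2000.4, ∠ = arctan(1786/901) ≈ 63.23°
pole at origin: |s| = 1786, ∠ = 90.00° (in denominator)
|T| = 200 / 3.5727e+06 ≈ 5.598e-05
Gain = 20 log₁₀(5.598e-05) ≈ -85.04 dB
∠T = 0.00° − 153.23° = -153.23°

ω = 1745: -84.7 dB, -152.7°; ω = 1786: -85.0 dB, -153.2°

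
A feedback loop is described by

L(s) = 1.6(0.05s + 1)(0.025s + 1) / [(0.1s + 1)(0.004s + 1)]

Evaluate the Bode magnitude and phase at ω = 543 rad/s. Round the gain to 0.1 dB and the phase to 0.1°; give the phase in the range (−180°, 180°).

At ω = 543 rad/s:
zero (1 + j543·0.05) = 1 + j27.15 → |·| ≈ 27.168, ∠ ≈ 87.89°
zero (1 + j543·0.025) = 1 + j13.575 → |·| ≈ 13.612, ∠ ≈ 85.79°
pole (1 + j543·0.1) = 1 + j54.3 → |·| ≈ 54.309, ∠ ≈ 88.94°
pole (1 + j543·0.004) = 1 + j2.172 → |·| ≈ 2.3911, ∠ ≈ 65.28°
|L| = 1.6 · 27.168 · 13.612 / (54.309 · 2.3911) ≈ 4.5565
Gain = 20 log₁₀(4.5565) ≈ 13.17 dB
∠L = (87.89° + 85.79°) − (88.94° + 65.28°) = 19.46°

13.2 dB, 19.5°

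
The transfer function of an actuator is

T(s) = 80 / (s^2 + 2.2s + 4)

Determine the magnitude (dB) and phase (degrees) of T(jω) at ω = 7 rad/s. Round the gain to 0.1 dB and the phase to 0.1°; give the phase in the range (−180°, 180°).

4.5 dB, -161.1°

At s = jω = j7:
quadratic: (j7)² + 2.2·j7 + 4 = -45 + j15.4 → |·| ≈ 47.562, ∠ ≈ 161.11°
|T| = 80 / 47.562 ≈ 1.682
Gain = 20 log₁₀(1.682) ≈ 4.52 dB
∠T = 0.00° − 161.11° = -161.11°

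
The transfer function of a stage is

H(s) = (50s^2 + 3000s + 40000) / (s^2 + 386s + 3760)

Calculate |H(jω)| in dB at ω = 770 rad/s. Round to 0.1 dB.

Substitute s = j770:
Numerator: 50(j770)^2 + 3000(j770) + 40000 = -29605000 + j2310000
Denominator: (j770)^2 + 386(j770) + 3760 = -589140 + j297220
|N| = √(29605000² + 2310000²) ≈ 2.9695e+07, ∠N ≈ 175.54°
|D| = √(589140² + 297220²) ≈ 6.5987e+05, ∠D ≈ 153.23°
|H| = 2.9695e+07 / 6.5987e+05 ≈ 45.001
Gain = 20 log₁₀(45.001) ≈ 33.06 dB

33.1 dB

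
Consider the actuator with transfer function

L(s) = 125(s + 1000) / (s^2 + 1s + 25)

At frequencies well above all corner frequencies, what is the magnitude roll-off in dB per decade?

-20 dB/decade

Each pole contributes −20 dB/decade at high frequency; each zero contributes +20 dB/decade.
Net: 1 zero(s) − 2 pole(s) → -20 dB/decade.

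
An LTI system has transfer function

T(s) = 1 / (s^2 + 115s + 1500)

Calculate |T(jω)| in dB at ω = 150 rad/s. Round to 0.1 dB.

-88.7 dB

Substitute s = j150:
Numerator: 1 = 1 + j0
Denominator: (j150)^2 + 115(j150) + 1500 = -21000 + j17250
|N| = √(1² + 0²) ≈ 1, ∠N ≈ 0.00°
|D| = √(21000² + 17250²) ≈ 27177, ∠D ≈ 140.60°
|T| = 1 / 27177 ≈ 3.6796e-05
Gain = 20 log₁₀(3.6796e-05) ≈ -88.68 dB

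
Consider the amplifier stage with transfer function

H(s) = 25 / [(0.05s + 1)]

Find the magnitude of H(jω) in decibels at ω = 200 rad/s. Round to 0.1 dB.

At ω = 200 rad/s:
pole (1 + j200·0.05) = 1 + j10 → |·| ≈ 10.05, ∠ ≈ 84.29°
|H| = 25 · 1 / (10.05) ≈ 2.4876
Gain = 20 log₁₀(2.4876) ≈ 7.92 dB

7.9 dB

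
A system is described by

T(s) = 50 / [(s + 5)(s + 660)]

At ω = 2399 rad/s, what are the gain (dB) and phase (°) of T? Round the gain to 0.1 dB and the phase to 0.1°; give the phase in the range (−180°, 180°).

At s = jω = j2399:
pole (s+5): 5 + j2399 → |·| = √(5²+2399²) = √5755226 ≈ 2399, ∠ = arctan(2399/5) ≈ 89.88°
pole (s+660): 660 + j2399 → |·| = √(660²+2399²) = √6190801 ≈ 2488.1, ∠ = arctan(2399/660) ≈ 74.62°
|T| = 50 / 5.969e+06 ≈ 8.3766e-06
Gain = 20 log₁₀(8.3766e-06) ≈ -101.54 dB
∠T = 0.00° − 164.50° = -164.50°

-101.5 dB, -164.5°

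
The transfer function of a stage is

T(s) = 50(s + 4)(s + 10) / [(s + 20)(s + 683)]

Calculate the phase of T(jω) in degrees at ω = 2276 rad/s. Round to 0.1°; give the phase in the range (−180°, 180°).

At s = jω = j2276:
zero (s+4): 4 + j2276 → |·| = √(4²+2276²) = √5180192 ≈ 2276, ∠ = arctan(2276/4) ≈ 89.90°
zero (s+10): 10 + j2276 → |·| = √(10²+2276²) = √5180276 ≈ 2276, ∠ = arctan(2276/10) ≈ 89.75°
pole (s+20): 20 + j2276 → |·| = √(20²+2276²) = √5180576 ≈ 2276.1, ∠ = arctan(2276/20) ≈ 89.50°
pole (s+683): 683 + j2276 → |·| = √(683²+2276²) = √5646665 ≈ 2376.3, ∠ = arctan(2276/683) ≈ 73.30°
∠T = 179.65° − 162.80° = 16.85°

16.9°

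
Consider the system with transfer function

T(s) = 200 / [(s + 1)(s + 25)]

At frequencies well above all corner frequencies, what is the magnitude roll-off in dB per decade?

Each pole contributes −20 dB/decade at high frequency; each zero contributes +20 dB/decade.
Net: 0 zero(s) − 2 pole(s) → -40 dB/decade.

-40 dB/decade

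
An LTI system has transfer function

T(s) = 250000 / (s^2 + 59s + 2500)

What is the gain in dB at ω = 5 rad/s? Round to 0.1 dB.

40.0 dB

At s = jω = j5:
quadratic: (j5)² + 59·j5 + 2500 = 2475 + j295 → |·| ≈ 2492.5, ∠ ≈ 6.80°
|T| = 250000 / 2492.5 ≈ 100.3
Gain = 20 log₁₀(100.3) ≈ 40.03 dB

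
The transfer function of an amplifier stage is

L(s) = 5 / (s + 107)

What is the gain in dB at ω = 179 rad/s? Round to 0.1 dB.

Substitute s = j179:
Numerator: 5 = 5 + j0
Denominator: (j179) + 107 = 107 + j179
|N| = √(5² + 0²) ≈ 5, ∠N ≈ 0.00°
|D| = √(107² + 179²) ≈ 208.54, ∠D ≈ 59.13°
|L| = 5 / 208.54 ≈ 0.023976
Gain = 20 log₁₀(0.023976) ≈ -32.40 dB

-32.4 dB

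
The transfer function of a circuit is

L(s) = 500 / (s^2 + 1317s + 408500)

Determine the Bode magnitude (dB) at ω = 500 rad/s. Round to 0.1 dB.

Substitute s = j500:
Numerator: 500 = 500 + j0
Denominator: (j500)^2 + 1317(j500) + 408500 = 158500 + j658500
|N| = √(500² + 0²) ≈ 500, ∠N ≈ 0.00°
|D| = √(158500² + 658500²) ≈ 6.7731e+05, ∠D ≈ 76.47°
|L| = 500 / 6.7731e+05 ≈ 0.00073821
Gain = 20 log₁₀(0.00073821) ≈ -62.64 dB

-62.6 dB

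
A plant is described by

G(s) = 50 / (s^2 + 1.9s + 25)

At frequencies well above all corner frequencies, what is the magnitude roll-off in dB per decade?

Each pole contributes −20 dB/decade at high frequency; each zero contributes +20 dB/decade.
Net: 0 zero(s) − 2 pole(s) → -40 dB/decade.

-40 dB/decade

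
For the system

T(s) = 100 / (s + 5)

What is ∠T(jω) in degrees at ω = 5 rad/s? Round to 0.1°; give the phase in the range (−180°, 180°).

At s = jω = j5:
pole (s+5): 5 + j5 → |·| = √(5²+5²) = √50 ≈ 7.0711, ∠ = arctan(5/5) ≈ 45.00°
∠T = 0.00° − 45.00° = -45.00°

-45.0°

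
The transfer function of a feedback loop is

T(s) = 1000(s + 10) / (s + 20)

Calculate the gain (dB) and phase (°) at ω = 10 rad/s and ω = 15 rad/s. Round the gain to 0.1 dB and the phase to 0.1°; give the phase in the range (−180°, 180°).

At s = jω = j10:
zero (s+10): 10 + j10 → |·| = √(10²+10²) = √200 ≈ 14.142, ∠ = arctan(10/10) ≈ 45.00°
pole (s+20): 20 + j10 → |·| = √(20²+10²) = √500 ≈ 22.361, ∠ = arctan(10/20) ≈ 26.57°
|T| = 1000 · 14.142 / 22.361 ≈ 632.44
Gain = 20 log₁₀(632.44) ≈ 56.02 dB
∠T = 45.00° − 26.57° = 18.43°

At s = jω = j15:
zero (s+10): 10 + j15 → |·| = √(10²+15²) = √325 ≈ 18.028, ∠ = arctan(15/10) ≈ 56.31°
pole (s+20): 20 + j15 → |·| = √(20²+15²) = √625 ≈ 25, ∠ = arctan(15/20) ≈ 36.87°
|T| = 1000 · 18.028 / 25 ≈ 721.12
Gain = 20 log₁₀(721.12) ≈ 57.16 dB
∠T = 56.31° − 36.87° = 19.44°

ω = 10: 56.0 dB, 18.4°; ω = 15: 57.2 dB, 19.4°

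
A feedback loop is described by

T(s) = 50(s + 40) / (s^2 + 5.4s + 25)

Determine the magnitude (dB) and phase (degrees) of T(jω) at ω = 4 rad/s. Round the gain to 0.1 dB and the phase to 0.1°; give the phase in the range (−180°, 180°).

At s = jω = j4:
zero (s+40): 40 + j4 → |·| = √(40²+4²) = √1616 ≈ 40.2, ∠ = arctan(4/40) ≈ 5.71°
quadratic: (j4)² + 5.4·j4 + 25 = 9 + j21.6 → |·| ≈ 23.4, ∠ ≈ 67.38°
|T| = 50 · 40.2 / 23.4 ≈ 85.897
Gain = 20 log₁₀(85.897) ≈ 38.68 dB
∠T = 5.71° − 67.38° = -61.67°

38.7 dB, -61.7°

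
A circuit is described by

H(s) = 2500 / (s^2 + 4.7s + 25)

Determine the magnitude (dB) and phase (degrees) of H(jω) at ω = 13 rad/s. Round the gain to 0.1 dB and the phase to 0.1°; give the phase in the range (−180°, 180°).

24.1 dB, -157.0°

At s = jω = j13:
quadratic: (j13)² + 4.7·j13 + 25 = -144 + j61.1 → |·| ≈ 156.43, ∠ ≈ 157.01°
|H| = 2500 / 156.43 ≈ 15.982
Gain = 20 log₁₀(15.982) ≈ 24.07 dB
∠H = 0.00° − 157.01° = -157.01°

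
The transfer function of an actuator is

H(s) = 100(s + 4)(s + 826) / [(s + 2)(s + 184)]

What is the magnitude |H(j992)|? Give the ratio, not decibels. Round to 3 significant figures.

At s = jω = j992:
zero (s+4): 4 + j992 → |·| = √(4²+992²) = √984080 ≈ 992.01, ∠ = arctan(992/4) ≈ 89.77°
zero (s+826): 826 + j992 → |·| = √(826²+992²) = √1666340 ≈ 1290.9, ∠ = arctan(992/826) ≈ 50.22°
pole (s+2): 2 + j992 → |·| = √(2²+992²) = √984068 ≈ 992, ∠ = arctan(992/2) ≈ 89.88°
pole (s+184): 184 + j992 → |·| = √(184²+992²) = √1017920 ≈ 1008.9, ∠ = arctan(992/184) ≈ 79.49°
|H| = 100 · 1.2806e+06 / 1.0008e+06 ≈ 127.96

128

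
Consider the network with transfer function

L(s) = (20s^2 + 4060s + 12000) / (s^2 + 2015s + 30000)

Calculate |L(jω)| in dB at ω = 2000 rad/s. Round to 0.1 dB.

23.1 dB

Substitute s = j2000:
Numerator: 20(j2000)^2 + 4060(j2000) + 12000 = -79988000 + j8120000
Denominator: (j2000)^2 + 2015(j2000) + 30000 = -3970000 + j4030000
|N| = √(79988000² + 8120000²) ≈ 8.0399e+07, ∠N ≈ 174.20°
|D| = √(3970000² + 4030000²) ≈ 5.657e+06, ∠D ≈ 134.57°
|L| = 8.0399e+07 / 5.657e+06 ≈ 14.212
Gain = 20 log₁₀(14.212) ≈ 23.05 dB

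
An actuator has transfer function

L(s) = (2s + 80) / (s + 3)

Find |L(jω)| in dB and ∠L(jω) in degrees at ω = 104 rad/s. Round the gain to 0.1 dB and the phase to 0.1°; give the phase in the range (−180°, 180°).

6.6 dB, -19.4°

Substitute s = j104:
Numerator: 2(j104) + 80 = 80 + j208
Denominator: (j104) + 3 = 3 + j104
|N| = √(80² + 208²) ≈ 222.85, ∠N ≈ 68.96°
|D| = √(3² + 104²) ≈ 104.04, ∠D ≈ 88.35°
|L| = 222.85 / 104.04 ≈ 2.142
Gain = 20 log₁₀(2.142) ≈ 6.62 dB
∠L = 68.96° − 88.35° = -19.39°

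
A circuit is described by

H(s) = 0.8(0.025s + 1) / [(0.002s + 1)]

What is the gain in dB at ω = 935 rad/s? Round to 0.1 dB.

At ω = 935 rad/s:
zero (1 + j935·0.025) = 1 + j23.375 → |·| ≈ 23.396, ∠ ≈ 87.55°
pole (1 + j935·0.002) = 1 + j1.87 → |·| ≈ 2.1206, ∠ ≈ 61.86°
|H| = 0.8 · 23.396 / (2.1206) ≈ 8.8262
Gain = 20 log₁₀(8.8262) ≈ 18.92 dB

18.9 dB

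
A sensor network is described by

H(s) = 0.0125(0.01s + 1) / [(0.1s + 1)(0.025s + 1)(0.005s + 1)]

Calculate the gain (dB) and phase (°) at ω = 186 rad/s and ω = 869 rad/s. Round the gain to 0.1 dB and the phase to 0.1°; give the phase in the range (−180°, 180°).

At ω = 186 rad/s:
zero (1 + j186·0.01) = 1 + j1.86 → |·| ≈ 2.1118, ∠ ≈ 61.74°
pole (1 + j186·0.1) = 1 + j18.6 → |·| ≈ 18.627, ∠ ≈ 86.92°
pole (1 + j186·0.025) = 1 + j4.65 → |·| ≈ 4.7563, ∠ ≈ 77.86°
pole (1 + j186·0.005) = 1 + j0.93 → |·| ≈ 1.3656, ∠ ≈ 42.92°
|H| = 0.0125 · 2.1118 / (18.627 · 4.7563 · 1.3656) ≈ 0.00021819
Gain = 20 log₁₀(0.00021819) ≈ -73.22 dB
∠H = (61.74°) − (86.92° + 77.86° + 42.92°) = -145.96°

At ω = 869 rad/s:
zero (1 + j869·0.01) = 1 + j8.69 → |·| ≈ 8.7473, ∠ ≈ 83.44°
pole (1 + j869·0.1) = 1 + j86.9 → |·| ≈ 86.906, ∠ ≈ 89.34°
pole (1 + j869·0.025) = 1 + j21.725 → |·| ≈ 21.748, ∠ ≈ 87.36°
pole (1 + j869·0.005) = 1 + j4.345 → |·| ≈ 4.4586, ∠ ≈ 77.04°
|H| = 0.0125 · 8.7473 / (86.906 · 21.748 · 4.4586) ≈ 1.2975e-05
Gain = 20 log₁₀(1.2975e-05) ≈ -97.74 dB
∠H = (83.44°) − (89.34° + 87.36° + 77.04°) = -170.30°

ω = 186: -73.2 dB, -146.0°; ω = 869: -97.7 dB, -170.3°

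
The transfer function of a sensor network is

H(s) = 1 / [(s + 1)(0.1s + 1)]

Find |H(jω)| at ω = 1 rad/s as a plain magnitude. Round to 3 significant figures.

At ω = 1 rad/s:
pole (1 + j1·1) = 1 + j1 → |·| ≈ 1.4142, ∠ ≈ 45.00°
pole (1 + j1·0.1) = 1 + j0.1 → |·| ≈ 1.005, ∠ ≈ 5.71°
|H| = 1 · 1 / (1.4142 · 1.005) ≈ 0.7036

0.704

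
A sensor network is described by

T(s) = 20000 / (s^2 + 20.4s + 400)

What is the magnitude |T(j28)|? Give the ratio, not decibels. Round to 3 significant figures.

29.1

At s = jω = j28:
quadratic: (j28)² + 20.4·j28 + 400 = -384 + j571.2 → |·| ≈ 688.28, ∠ ≈ 123.91°
|T| = 20000 / 688.28 ≈ 29.058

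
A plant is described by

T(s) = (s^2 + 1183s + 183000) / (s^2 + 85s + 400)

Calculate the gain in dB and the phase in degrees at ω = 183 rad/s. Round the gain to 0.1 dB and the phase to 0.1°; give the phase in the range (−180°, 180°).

17.1 dB, -99.5°

Substitute s = j183:
Numerator: (j183)^2 + 1183(j183) + 183000 = 149511 + j216489
Denominator: (j183)^2 + 85(j183) + 400 = -33089 + j15555
|N| = √(149511² + 216489²) ≈ 2.631e+05, ∠N ≈ 55.37°
|D| = √(33089² + 15555²) ≈ 36563, ∠D ≈ 154.82°
|T| = 2.631e+05 / 36563 ≈ 7.1958
Gain = 20 log₁₀(7.1958) ≈ 17.14 dB
∠T = 55.37° − 154.82° = -99.45°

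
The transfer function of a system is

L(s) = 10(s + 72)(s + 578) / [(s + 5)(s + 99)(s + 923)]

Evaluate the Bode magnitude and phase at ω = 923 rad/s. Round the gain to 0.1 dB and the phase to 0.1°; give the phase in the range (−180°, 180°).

-40.9 dB, -75.1°

At s = jω = j923:
zero (s+72): 72 + j923 → |·| = √(72²+923²) = √857113 ≈ 925.8, ∠ = arctan(923/72) ≈ 85.54°
zero (s+578): 578 + j923 → |·| = √(578²+923²) = √1186013 ≈ 1089, ∠ = arctan(923/578) ≈ 57.94°
pole (s+5): 5 + j923 → |·| = √(5²+923²) = √851954 ≈ 923.01, ∠ = arctan(923/5) ≈ 89.69°
pole (s+99): 99 + j923 → |·| = √(99²+923²) = √861730 ≈ 928.29, ∠ = arctan(923/99) ≈ 83.88°
pole (s+923): 923 + j923 → |·| = √(923²+923²) = √1703858 ≈ 1305.3, ∠ = arctan(923/923) ≈ 45.00°
|L| = 10 · 1.0082e+06 / 1.1184e+09 ≈ 0.0090147
Gain = 20 log₁₀(0.0090147) ≈ -40.90 dB
∠L = 143.48° − 218.57° = -75.09°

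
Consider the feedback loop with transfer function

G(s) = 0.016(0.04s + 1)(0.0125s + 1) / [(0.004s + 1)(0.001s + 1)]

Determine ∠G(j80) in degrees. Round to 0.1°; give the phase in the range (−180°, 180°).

95.3°

At ω = 80 rad/s:
zero (1 + j80·0.04) = 1 + j3.2 → |·| ≈ 3.3526, ∠ ≈ 72.65°
zero (1 + j80·0.0125) = 1 + j1 → |·| ≈ 1.4142, ∠ ≈ 45.00°
pole (1 + j80·0.004) = 1 + j0.32 → |·| ≈ 1.05, ∠ ≈ 17.74°
pole (1 + j80·0.001) = 1 + j0.08 → |·| ≈ 1.0032, ∠ ≈ 4.57°
∠G = (72.65° + 45.00°) − (17.74° + 4.57°) = 95.34°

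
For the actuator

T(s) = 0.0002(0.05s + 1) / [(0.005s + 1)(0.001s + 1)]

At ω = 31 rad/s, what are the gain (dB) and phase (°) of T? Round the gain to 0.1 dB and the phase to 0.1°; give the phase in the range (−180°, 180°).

-68.8 dB, 46.6°

At ω = 31 rad/s:
zero (1 + j31·0.05) = 1 + j1.55 → |·| ≈ 1.8446, ∠ ≈ 57.17°
pole (1 + j31·0.005) = 1 + j0.155 → |·| ≈ 1.0119, ∠ ≈ 8.81°
pole (1 + j31·0.001) = 1 + j0.031 → |·| ≈ 1.0005, ∠ ≈ 1.78°
|T| = 0.0002 · 1.8446 / (1.0119 · 1.0005) ≈ 0.0003644
Gain = 20 log₁₀(0.0003644) ≈ -68.77 dB
∠T = (57.17°) − (8.81° + 1.78°) = 46.58°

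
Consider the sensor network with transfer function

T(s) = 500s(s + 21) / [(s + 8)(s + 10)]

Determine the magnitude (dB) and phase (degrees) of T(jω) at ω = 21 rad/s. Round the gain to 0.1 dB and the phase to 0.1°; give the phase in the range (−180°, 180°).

At s = jω = j21:
zero (s+21): 21 + j21 → |·| = √(21²+21²) = √882 ≈ 29.698, ∠ = arctan(21/21) ≈ 45.00°
zero at origin: s = j21 → |·| = 21, ∠ = 90.00°
pole (s+8): 8 + j21 → |·| = √(8²+21²) = √505 ≈ 22.472, ∠ = arctan(21/8) ≈ 69.15°
pole (s+10): 10 + j21 → |·| = √(10²+21²) = √541 ≈ 23.259, ∠ = arctan(21/10) ≈ 64.54°
|T| = 500 · 623.66 / 522.68 ≈ 596.6
Gain = 20 log₁₀(596.6) ≈ 55.51 dB
∠T = 135.00° − 133.69° = 1.31°

55.5 dB, 1.3°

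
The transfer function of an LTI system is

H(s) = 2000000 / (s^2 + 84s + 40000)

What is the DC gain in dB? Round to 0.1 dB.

34.0 dB

H(0) = 2000000 / 40000 = 50
20 log₁₀(50) ≈ 33.98 dB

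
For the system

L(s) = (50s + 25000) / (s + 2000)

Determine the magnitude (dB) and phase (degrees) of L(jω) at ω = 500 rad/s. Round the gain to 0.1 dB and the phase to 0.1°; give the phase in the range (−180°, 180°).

Substitute s = j500:
Numerator: 50(j500) + 25000 = 25000 + j25000
Denominator: (j500) + 2000 = 2000 + j500
|N| = √(25000² + 25000²) ≈ 35355, ∠N ≈ 45.00°
|D| = √(2000² + 500²) ≈ 2061.6, ∠D ≈ 14.04°
|L| = 35355 / 2061.6 ≈ 17.149
Gain = 20 log₁₀(17.149) ≈ 24.68 dB
∠L = 45.00° − 14.04° = 30.96°

24.7 dB, 31.0°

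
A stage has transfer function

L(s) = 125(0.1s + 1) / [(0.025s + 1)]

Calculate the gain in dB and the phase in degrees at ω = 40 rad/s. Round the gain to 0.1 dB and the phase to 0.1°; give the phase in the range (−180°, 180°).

51.2 dB, 31.0°

At ω = 40 rad/s:
zero (1 + j40·0.1) = 1 + j4 → |·| ≈ 4.1231, ∠ ≈ 75.96°
pole (1 + j40·0.025) = 1 + j1 → |·| ≈ 1.4142, ∠ ≈ 45.00°
|L| = 125 · 4.1231 / (1.4142) ≈ 364.44
Gain = 20 log₁₀(364.44) ≈ 51.23 dB
∠L = (75.96°) − (45.00°) = 30.96°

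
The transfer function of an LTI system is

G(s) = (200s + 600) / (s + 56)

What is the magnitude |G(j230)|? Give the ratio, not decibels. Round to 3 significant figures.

Substitute s = j230:
Numerator: 200(j230) + 600 = 600 + j46000
Denominator: (j230) + 56 = 56 + j230
|N| = √(600² + 46000²) ≈ 46004, ∠N ≈ 89.25°
|D| = √(56² + 230²) ≈ 236.72, ∠D ≈ 76.32°
|G| = 46004 / 236.72 ≈ 194.34

194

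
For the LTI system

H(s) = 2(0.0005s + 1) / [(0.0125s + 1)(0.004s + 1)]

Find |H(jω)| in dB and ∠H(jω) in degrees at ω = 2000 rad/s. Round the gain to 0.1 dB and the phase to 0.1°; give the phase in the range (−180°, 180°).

At ω = 2000 rad/s:
zero (1 + j2000·0.0005) = 1 + j1 → |·| ≈ 1.4142, ∠ ≈ 45.00°
pole (1 + j2000·0.0125) = 1 + j25 → |·| ≈ 25.02, ∠ ≈ 87.71°
pole (1 + j2000·0.004) = 1 + j8 → |·| ≈ 8.0623, ∠ ≈ 82.87°
|H| = 2 · 1.4142 / (25.02 · 8.0623) ≈ 0.014022
Gain = 20 log₁₀(0.014022) ≈ -37.06 dB
∠H = (45.00°) − (87.71° + 82.87°) = -125.58°

-37.1 dB, -125.6°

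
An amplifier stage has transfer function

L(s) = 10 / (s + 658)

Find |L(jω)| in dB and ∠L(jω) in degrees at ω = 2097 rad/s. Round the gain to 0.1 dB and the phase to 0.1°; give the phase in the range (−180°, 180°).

-46.8 dB, -72.6°

Substitute s = j2097:
Numerator: 10 = 10 + j0
Denominator: (j2097) + 658 = 658 + j2097
|N| = √(10² + 0²) ≈ 10, ∠N ≈ 0.00°
|D| = √(658² + 2097²) ≈ 2197.8, ∠D ≈ 72.58°
|L| = 10 / 2197.8 ≈ 0.00455
Gain = 20 log₁₀(0.00455) ≈ -46.84 dB
∠L = 0.00° − 72.58° = -72.58°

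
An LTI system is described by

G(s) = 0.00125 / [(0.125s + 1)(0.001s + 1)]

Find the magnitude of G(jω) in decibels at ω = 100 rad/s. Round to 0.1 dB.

At ω = 100 rad/s:
pole (1 + j100·0.125) = 1 + j12.5 → |·| ≈ 12.54, ∠ ≈ 85.43°
pole (1 + j100·0.001) = 1 + j0.1 → |·| ≈ 1.005, ∠ ≈ 5.71°
|G| = 0.00125 · 1 / (12.54 · 1.005) ≈ 9.9185e-05
Gain = 20 log₁₀(9.9185e-05) ≈ -80.07 dB

-80.1 dB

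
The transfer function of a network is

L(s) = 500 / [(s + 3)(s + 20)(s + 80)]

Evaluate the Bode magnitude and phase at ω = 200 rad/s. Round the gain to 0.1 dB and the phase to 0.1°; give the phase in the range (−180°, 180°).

-84.8 dB, 118.4°

At s = jω = j200:
pole (s+3): 3 + j200 → |·| = √(3²+200²) = √40009 ≈ 200.02, ∠ = arctan(200/3) ≈ 89.14°
pole (s+20): 20 + j200 → |·| = √(20²+200²) = √40400 ≈ 201, ∠ = arctan(200/20) ≈ 84.29°
pole (s+80): 80 + j200 → |·| = √(80²+200²) = √46400 ≈ 215.41, ∠ = arctan(200/80) ≈ 68.20°
|L| = 500 / 8.6603e+06 ≈ 5.7735e-05
Gain = 20 log₁₀(5.7735e-05) ≈ -84.77 dB
∠L = 0.00° − 241.63° = -241.63° ≡ 118.37° (principal value)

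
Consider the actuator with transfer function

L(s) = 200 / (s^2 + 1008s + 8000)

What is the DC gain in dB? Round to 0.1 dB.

-32.0 dB

L(0) = 200 / 8000 = 0.025
20 log₁₀(0.025) ≈ -32.04 dB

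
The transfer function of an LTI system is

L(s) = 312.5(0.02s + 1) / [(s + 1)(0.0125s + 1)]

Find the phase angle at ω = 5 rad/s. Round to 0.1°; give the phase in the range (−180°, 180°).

At ω = 5 rad/s:
zero (1 + j5·0.02) = 1 + j0.1 → |·| ≈ 1.005, ∠ ≈ 5.71°
pole (1 + j5·1) = 1 + j5 → |·| ≈ 5.099, ∠ ≈ 78.69°
pole (1 + j5·0.0125) = 1 + j0.0625 → |·| ≈ 1.002, ∠ ≈ 3.58°
∠L = (5.71°) − (78.69° + 3.58°) = -76.56°

-76.6°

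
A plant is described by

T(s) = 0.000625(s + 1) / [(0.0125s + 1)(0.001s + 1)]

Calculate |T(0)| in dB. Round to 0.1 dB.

T(0) = 0.000625 · 1 / 1 = 0.000625
20 log₁₀(0.000625) ≈ -64.08 dB

-64.1 dB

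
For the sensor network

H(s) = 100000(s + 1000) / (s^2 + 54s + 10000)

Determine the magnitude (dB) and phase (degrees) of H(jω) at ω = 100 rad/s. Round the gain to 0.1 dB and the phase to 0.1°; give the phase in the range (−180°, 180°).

85.4 dB, -84.3°

At s = jω = j100:
zero (s+1000): 1000 + j100 → |·| = √(1000²+100²) = √1010000 ≈ 1005, ∠ = arctan(100/1000) ≈ 5.71°
quadratic: (j100)² + 54·j100 + 10000 = 0 + j5400 → |·| ≈ 5400, ∠ ≈ 90.00°
|H| = 100000 · 1005 / 5400 ≈ 18611
Gain = 20 log₁₀(18611) ≈ 85.40 dB
∠H = 5.71° − 90.00° = -84.29°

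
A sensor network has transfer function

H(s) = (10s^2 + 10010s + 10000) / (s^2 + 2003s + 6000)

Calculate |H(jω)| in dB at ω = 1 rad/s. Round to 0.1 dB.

Substitute s = j1:
Numerator: 10(j1)^2 + 10010(j1) + 10000 = 9990 + j10010
Denominator: (j1)^2 + 2003(j1) + 6000 = 5999 + j2003
|N| = √(9990² + 10010²) ≈ 14142, ∠N ≈ 45.06°
|D| = √(5999² + 2003²) ≈ 6324.6, ∠D ≈ 18.46°
|H| = 14142 / 6324.6 ≈ 2.236
Gain = 20 log₁₀(2.236) ≈ 6.99 dB

7.0 dB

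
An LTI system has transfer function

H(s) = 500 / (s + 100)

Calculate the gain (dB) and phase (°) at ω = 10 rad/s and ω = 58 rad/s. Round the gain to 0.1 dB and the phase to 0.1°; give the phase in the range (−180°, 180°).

ω = 10: 13.9 dB, -5.7°; ω = 58: 12.7 dB, -30.1°

Substitute s = j10:
Numerator: 500 = 500 + j0
Denominator: (j10) + 100 = 100 + j10
|N| = √(500² + 0²) ≈ 500, ∠N ≈ 0.00°
|D| = √(100² + 10²) ≈ 100.5, ∠D ≈ 5.71°
|H| = 500 / 100.5 ≈ 4.9751
Gain = 20 log₁₀(4.9751) ≈ 13.94 dB
∠H = 0.00° − 5.71° = -5.71°

Substitute s = j58:
Numerator: 500 = 500 + j0
Denominator: (j58) + 100 = 100 + j58
|N| = √(500² + 0²) ≈ 500, ∠N ≈ 0.00°
|D| = √(100² + 58²) ≈ 115.6, ∠D ≈ 30.11°
|H| = 500 / 115.6 ≈ 4.3253
Gain = 20 log₁₀(4.3253) ≈ 12.72 dB
∠H = 0.00° − 30.11° = -30.11°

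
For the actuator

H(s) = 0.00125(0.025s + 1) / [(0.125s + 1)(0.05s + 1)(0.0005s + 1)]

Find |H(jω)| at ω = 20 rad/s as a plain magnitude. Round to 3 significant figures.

0.000367

At ω = 20 rad/s:
zero (1 + j20·0.025) = 1 + j0.5 → |·| ≈ 1.118, ∠ ≈ 26.57°
pole (1 + j20·0.125) = 1 + j2.5 → |·| ≈ 2.6926, ∠ ≈ 68.20°
pole (1 + j20·0.05) = 1 + j1 → |·| ≈ 1.4142, ∠ ≈ 45.00°
pole (1 + j20·0.0005) = 1 + j0.01 → |·| ≈ 1, ∠ ≈ 0.57°
|H| = 0.00125 · 1.118 / (2.6926 · 1.4142 · 1) ≈ 0.000367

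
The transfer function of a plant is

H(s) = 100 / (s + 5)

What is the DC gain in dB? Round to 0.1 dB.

H(0) = 100 / 5 = 20
20 log₁₀(20) ≈ 26.02 dB

26.0 dB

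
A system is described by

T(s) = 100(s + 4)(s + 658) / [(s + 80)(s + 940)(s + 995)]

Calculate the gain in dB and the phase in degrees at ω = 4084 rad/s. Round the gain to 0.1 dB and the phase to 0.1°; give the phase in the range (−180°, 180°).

-32.6 dB, -71.4°

At s = jω = j4084:
zero (s+4): 4 + j4084 → |·| = √(4²+4084²) = √16679072 ≈ 4084, ∠ = arctan(4084/4) ≈ 89.94°
zero (s+658): 658 + j4084 → |·| = √(658²+4084²) = √17112020 ≈ 4136.7, ∠ = arctan(4084/658) ≈ 80.85°
pole (s+80): 80 + j4084 → |·| = √(80²+4084²) = √16685456 ≈ 4084.8, ∠ = arctan(4084/80) ≈ 88.88°
pole (s+940): 940 + j4084 → |·| = √(940²+4084²) = √17562656 ≈ 4190.8, ∠ = arctan(4084/940) ≈ 77.04°
pole (s+995): 995 + j4084 → |·| = √(995²+4084²) = √17669081 ≈ 4203.5, ∠ = arctan(4084/995) ≈ 76.31°
|T| = 100 · 1.6894e+07 / 7.1958e+10 ≈ 0.023478
Gain = 20 log₁₀(0.023478) ≈ -32.59 dB
∠T = 170.79° − 242.23° = -71.44°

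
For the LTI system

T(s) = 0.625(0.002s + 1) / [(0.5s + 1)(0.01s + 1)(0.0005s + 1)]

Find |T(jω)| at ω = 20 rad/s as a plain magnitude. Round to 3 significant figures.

At ω = 20 rad/s:
zero (1 + j20·0.002) = 1 + j0.04 → |·| ≈ 1.0008, ∠ ≈ 2.29°
pole (1 + j20·0.5) = 1 + j10 → |·| ≈ 10.05, ∠ ≈ 84.29°
pole (1 + j20·0.01) = 1 + j0.2 → |·| ≈ 1.0198, ∠ ≈ 11.31°
pole (1 + j20·0.0005) = 1 + j0.01 → |·| ≈ 1, ∠ ≈ 0.57°
|T| = 0.625 · 1.0008 / (10.05 · 1.0198 · 1) ≈ 0.06103

0.0610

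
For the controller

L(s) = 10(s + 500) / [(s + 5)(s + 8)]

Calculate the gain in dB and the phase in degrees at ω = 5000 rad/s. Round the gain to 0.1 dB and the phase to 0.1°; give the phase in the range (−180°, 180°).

At s = jω = j5000:
zero (s+500): 500 + j5000 → |·| = √(500²+5000²) = √25250000 ≈ 5024.9, ∠ = arctan(5000/500) ≈ 84.29°
pole (s+5): 5 + j5000 → |·| = √(5²+5000²) = √25000025 ≈ 5000, ∠ = arctan(5000/5) ≈ 89.94°
pole (s+8): 8 + j5000 → |·| = √(8²+5000²) = √25000064 ≈ 5000, ∠ = arctan(5000/8) ≈ 89.91°
|L| = 10 · 5024.9 / 2.5e+07 ≈ 0.00201
Gain = 20 log₁₀(0.00201) ≈ -53.94 dB
∠L = 84.29° − 179.85° = -95.56°

-53.9 dB, -95.6°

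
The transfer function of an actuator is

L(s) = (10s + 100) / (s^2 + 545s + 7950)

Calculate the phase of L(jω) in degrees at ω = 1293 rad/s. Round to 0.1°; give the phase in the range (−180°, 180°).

-67.5°

Substitute s = j1293:
Numerator: 10(j1293) + 100 = 100 + j12930
Denominator: (j1293)^2 + 545(j1293) + 7950 = -1663899 + j704685
|N| = √(100² + 12930²) ≈ 12930, ∠N ≈ 89.56°
|D| = √(1663899² + 704685²) ≈ 1.807e+06, ∠D ≈ 157.05°
∠L = 89.56° − 157.05° = -67.49°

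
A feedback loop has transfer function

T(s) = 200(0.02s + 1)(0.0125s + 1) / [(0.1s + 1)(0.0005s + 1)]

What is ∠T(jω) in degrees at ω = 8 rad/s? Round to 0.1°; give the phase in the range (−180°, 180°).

-24.1°

At ω = 8 rad/s:
zero (1 + j8·0.02) = 1 + j0.16 → |·| ≈ 1.0127, ∠ ≈ 9.09°
zero (1 + j8·0.0125) = 1 + j0.1 → |·| ≈ 1.005, ∠ ≈ 5.71°
pole (1 + j8·0.1) = 1 + j0.8 → |·| ≈ 1.2806, ∠ ≈ 38.66°
pole (1 + j8·0.0005) = 1 + j0.004 → |·| ≈ 1, ∠ ≈ 0.23°
∠T = (9.09° + 5.71°) − (38.66° + 0.23°) = -24.09°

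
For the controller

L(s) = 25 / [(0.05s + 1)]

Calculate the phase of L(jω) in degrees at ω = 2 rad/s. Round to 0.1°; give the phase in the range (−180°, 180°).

At ω = 2 rad/s:
pole (1 + j2·0.05) = 1 + j0.1 → |·| ≈ 1.005, ∠ ≈ 5.71°
∠L = (0°) − (5.71°) = -5.71°

-5.7°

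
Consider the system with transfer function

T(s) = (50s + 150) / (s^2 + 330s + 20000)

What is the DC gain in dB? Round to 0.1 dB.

T(0) = 150 / 20000 = 0.0075
20 log₁₀(0.0075) ≈ -42.50 dB

-42.5 dB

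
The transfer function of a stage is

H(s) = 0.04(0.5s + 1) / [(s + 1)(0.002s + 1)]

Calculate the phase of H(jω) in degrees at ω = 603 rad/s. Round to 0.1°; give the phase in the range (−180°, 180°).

-50.4°

At ω = 603 rad/s:
zero (1 + j603·0.5) = 1 + j301.5 → |·| ≈ 301.5, ∠ ≈ 89.81°
pole (1 + j603·1) = 1 + j603 → |·| ≈ 603, ∠ ≈ 89.90°
pole (1 + j603·0.002) = 1 + j1.206 → |·| ≈ 1.5667, ∠ ≈ 50.33°
∠H = (89.81°) − (89.90° + 50.33°) = -50.42°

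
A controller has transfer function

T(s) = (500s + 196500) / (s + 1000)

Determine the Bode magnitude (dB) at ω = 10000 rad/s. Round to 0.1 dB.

53.9 dB

Substitute s = j10000:
Numerator: 500(j10000) + 196500 = 196500 + j5000000
Denominator: (j10000) + 1000 = 1000 + j10000
|N| = √(196500² + 5000000²) ≈ 5.0039e+06, ∠N ≈ 87.75°
|D| = √(1000² + 10000²) ≈ 10050, ∠D ≈ 84.29°
|T| = 5.0039e+06 / 10050 ≈ 497.9
Gain = 20 log₁₀(497.9) ≈ 53.94 dB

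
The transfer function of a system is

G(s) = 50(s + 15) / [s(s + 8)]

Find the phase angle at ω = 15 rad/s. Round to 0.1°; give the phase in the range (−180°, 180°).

At s = jω = j15:
zero (s+15): 15 + j15 → |·| = √(15²+15²) = √450 ≈ 21.213, ∠ = arctan(15/15) ≈ 45.00°
pole (s+8): 8 + j15 → |·| = √(8²+15²) = √289 ≈ 17, ∠ = arctan(15/8) ≈ 61.93°
pole at origin: |s| = 15, ∠ = 90.00° (in denominator)
∠G = 45.00° − 151.93° = -106.93°

-106.9°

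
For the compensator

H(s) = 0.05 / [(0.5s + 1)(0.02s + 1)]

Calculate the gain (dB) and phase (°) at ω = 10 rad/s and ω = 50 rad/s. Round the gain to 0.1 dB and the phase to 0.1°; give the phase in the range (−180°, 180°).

ω = 10: -40.3 dB, -90.0°; ω = 50: -57.0 dB, -132.7°

At ω = 10 rad/s:
pole (1 + j10·0.5) = 1 + j5 → |·| ≈ 5.099, ∠ ≈ 78.69°
pole (1 + j10·0.02) = 1 + j0.2 → |·| ≈ 1.0198, ∠ ≈ 11.31°
|H| = 0.05 · 1 / (5.099 · 1.0198) ≈ 0.0096155
Gain = 20 log₁₀(0.0096155) ≈ -40.34 dB
∠H = (0°) − (78.69° + 11.31°) = -90.00°

At ω = 50 rad/s:
pole (1 + j50·0.5) = 1 + j25 → |·| ≈ 25.02, ∠ ≈ 87.71°
pole (1 + j50·0.02) = 1 + j1 → |·| ≈ 1.4142, ∠ ≈ 45.00°
|H| = 0.05 · 1 / (25.02 · 1.4142) ≈ 0.0014131
Gain = 20 log₁₀(0.0014131) ≈ -57.00 dB
∠H = (0°) − (87.71° + 45.00°) = -132.71°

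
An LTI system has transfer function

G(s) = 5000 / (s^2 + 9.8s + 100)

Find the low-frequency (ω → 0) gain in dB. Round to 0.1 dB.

G(0) = 5000 / 100 = 50
20 log₁₀(50) ≈ 33.98 dB

34.0 dB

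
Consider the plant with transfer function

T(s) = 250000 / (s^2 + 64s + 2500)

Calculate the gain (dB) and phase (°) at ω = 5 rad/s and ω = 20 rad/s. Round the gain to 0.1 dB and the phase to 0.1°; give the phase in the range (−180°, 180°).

ω = 5: 40.0 dB, -7.4°; ω = 20: 40.1 dB, -31.4°

At s = jω = j5:
quadratic: (j5)² + 64·j5 + 2500 = 2475 + j320 → |·| ≈ 2495.6, ∠ ≈ 7.37°
|T| = 250000 / 2495.6 ≈ 100.18
Gain = 20 log₁₀(100.18) ≈ 40.02 dB
∠T = 0.00° − 7.37° = -7.37°

At s = jω = j20:
quadratic: (j20)² + 64·j20 + 2500 = 2100 + j1280 → |·| ≈ 2459.3, ∠ ≈ 31.36°
|T| = 250000 / 2459.3 ≈ 101.65
Gain = 20 log₁₀(101.65) ≈ 40.14 dB
∠T = 0.00° − 31.36° = -31.36°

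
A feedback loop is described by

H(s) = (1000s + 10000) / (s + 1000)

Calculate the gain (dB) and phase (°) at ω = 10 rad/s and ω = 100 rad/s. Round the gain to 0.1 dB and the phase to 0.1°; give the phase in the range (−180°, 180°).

Substitute s = j10:
Numerator: 1000(j10) + 10000 = 10000 + j10000
Denominator: (j10) + 1000 = 1000 + j10
|N| = √(10000² + 10000²) ≈ 14142, ∠N ≈ 45.00°
|D| = √(1000² + 10²) ≈ 1000, ∠D ≈ 0.57°
|H| = 14142 / 1000 ≈ 14.142
Gain = 20 log₁₀(14.142) ≈ 23.01 dB
∠H = 45.00° − 0.57° = 44.43°

Substitute s = j100:
Numerator: 1000(j100) + 10000 = 10000 + j100000
Denominator: (j100) + 1000 = 1000 + j100
|N| = √(10000² + 100000²) ≈ 1.005e+05, ∠N ≈ 84.29°
|D| = √(1000² + 100²) ≈ 1005, ∠D ≈ 5.71°
|H| = 1.005e+05 / 1005 ≈ 100
Gain = 20 log₁₀(100) ≈ 40.00 dB
∠H = 84.29° − 5.71° = 78.58°

ω = 10: 23.0 dB, 44.4°; ω = 100: 40.0 dB, 78.6°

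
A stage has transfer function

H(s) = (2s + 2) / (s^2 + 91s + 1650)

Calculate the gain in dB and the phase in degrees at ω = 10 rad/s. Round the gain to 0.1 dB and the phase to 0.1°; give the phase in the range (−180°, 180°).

-39.0 dB, 53.9°

Substitute s = j10:
Numerator: 2(j10) + 2 = 2 + j20
Denominator: (j10)^2 + 91(j10) + 1650 = 1550 + j910
|N| = √(2² + 20²) ≈ 20.1, ∠N ≈ 84.29°
|D| = √(1550² + 910²) ≈ 1797.4, ∠D ≈ 30.42°
|H| = 20.1 / 1797.4 ≈ 0.011183
Gain = 20 log₁₀(0.011183) ≈ -39.03 dB
∠H = 84.29° − 30.42° = 53.87°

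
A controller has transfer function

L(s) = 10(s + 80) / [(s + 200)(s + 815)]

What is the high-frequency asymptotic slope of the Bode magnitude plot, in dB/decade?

-20 dB/decade

Each pole contributes −20 dB/decade at high frequency; each zero contributes +20 dB/decade.
Net: 1 zero(s) − 2 pole(s) → -20 dB/decade.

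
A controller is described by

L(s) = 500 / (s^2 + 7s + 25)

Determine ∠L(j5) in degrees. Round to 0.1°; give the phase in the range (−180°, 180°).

-90.0°

At s = jω = j5:
quadratic: (j5)² + 7·j5 + 25 = 0 + j35 → |·| ≈ 35, ∠ ≈ 90.00°
∠L = 0.00° − 90.00° = -90.00°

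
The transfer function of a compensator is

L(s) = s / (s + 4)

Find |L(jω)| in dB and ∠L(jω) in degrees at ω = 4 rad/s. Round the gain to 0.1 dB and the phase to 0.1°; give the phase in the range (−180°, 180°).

At s = jω = j4:
zero at origin: s = j4 → |·| = 4, ∠ = 90.00°
pole (s+4): 4 + j4 → |·| = √(4²+4²) = √32 ≈ 5.6569, ∠ = arctan(4/4) ≈ 45.00°
|L| = 1 · 4 / 5.6569 ≈ 0.7071
Gain = 20 log₁₀(0.7071) ≈ -3.01 dB
∠L = 90.00° − 45.00° = 45.00°

-3.0 dB, 45.0°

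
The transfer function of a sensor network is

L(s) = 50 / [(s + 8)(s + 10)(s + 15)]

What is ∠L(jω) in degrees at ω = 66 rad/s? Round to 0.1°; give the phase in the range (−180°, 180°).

118.3°

At s = jω = j66:
pole (s+8): 8 + j66 → |·| = √(8²+66²) = √4420 ≈ 66.483, ∠ = arctan(66/8) ≈ 83.09°
pole (s+10): 10 + j66 → |·| = √(10²+66²) = √4456 ≈ 66.753, ∠ = arctan(66/10) ≈ 81.38°
pole (s+15): 15 + j66 → |·| = √(15²+66²) = √4581 ≈ 67.683, ∠ = arctan(66/15) ≈ 77.20°
∠L = 0.00° − 241.67° = -241.67° ≡ 118.33° (principal value)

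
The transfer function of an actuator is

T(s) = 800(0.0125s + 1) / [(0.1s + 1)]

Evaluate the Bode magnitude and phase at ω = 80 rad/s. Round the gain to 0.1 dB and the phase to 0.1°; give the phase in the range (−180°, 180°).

At ω = 80 rad/s:
zero (1 + j80·0.0125) = 1 + j1 → |·| ≈ 1.4142, ∠ ≈ 45.00°
pole (1 + j80·0.1) = 1 + j8 → |·| ≈ 8.0623, ∠ ≈ 82.87°
|T| = 800 · 1.4142 / (8.0623) ≈ 140.33
Gain = 20 log₁₀(140.33) ≈ 42.94 dB
∠T = (45.00°) − (82.87°) = -37.87°

42.9 dB, -37.9°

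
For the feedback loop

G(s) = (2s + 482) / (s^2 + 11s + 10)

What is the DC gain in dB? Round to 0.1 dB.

33.7 dB

G(0) = 482 / 10 = 48.2
20 log₁₀(48.2) ≈ 33.66 dB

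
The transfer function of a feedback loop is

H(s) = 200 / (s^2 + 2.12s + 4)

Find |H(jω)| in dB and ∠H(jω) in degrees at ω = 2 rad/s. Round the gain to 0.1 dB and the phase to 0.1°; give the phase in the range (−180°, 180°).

33.5 dB, -90.0°

At s = jω = j2:
quadratic: (j2)² + 2.12·j2 + 4 = 0 + j4.24 → |·| ≈ 4.24, ∠ ≈ 90.00°
|H| = 200 / 4.24 ≈ 47.17
Gain = 20 log₁₀(47.17) ≈ 33.47 dB
∠H = 0.00° − 90.00° = -90.00°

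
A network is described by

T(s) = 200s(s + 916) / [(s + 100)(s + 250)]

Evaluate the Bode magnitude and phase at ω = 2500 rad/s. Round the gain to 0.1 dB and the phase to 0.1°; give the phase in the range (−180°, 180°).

At s = jω = j2500:
zero (s+916): 916 + j2500 → |·| = √(916²+2500²) = √7089056 ≈ 2662.5, ∠ = arctan(2500/916) ≈ 69.88°
zero at origin: s = j2500 → |·| = 2500, ∠ = 90.00°
pole (s+100): 100 + j2500 → |·| = √(100²+2500²) = √6260000 ≈ 2502, ∠ = arctan(2500/100) ≈ 87.71°
pole (s+250): 250 + j2500 → |·| = √(250²+2500²) = √6312500 ≈ 2512.5, ∠ = arctan(2500/250) ≈ 84.29°
|T| = 200 · 6.6562e+06 / 6.2863e+06 ≈ 211.77
Gain = 20 log₁₀(211.77) ≈ 46.52 dB
∠T = 159.88° − 172.00° = -12.12°

46.5 dB, -12.1°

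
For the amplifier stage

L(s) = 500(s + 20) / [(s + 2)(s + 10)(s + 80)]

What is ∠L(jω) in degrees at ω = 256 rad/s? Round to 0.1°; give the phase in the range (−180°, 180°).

-164.4°

At s = jω = j256:
zero (s+20): 20 + j256 → |·| = √(20²+256²) = √65936 ≈ 256.78, ∠ = arctan(256/20) ≈ 85.53°
pole (s+2): 2 + j256 → |·| = √(2²+256²) = √65540 ≈ 256.01, ∠ = arctan(256/2) ≈ 89.55°
pole (s+10): 10 + j256 → |·| = √(10²+256²) = √65636 ≈ 256.2, ∠ = arctan(256/10) ≈ 87.76°
pole (s+80): 80 + j256 → |·| = √(80²+256²) = √71936 ≈ 268.21, ∠ = arctan(256/80) ≈ 72.65°
∠L = 85.53° − 249.96° = -164.43°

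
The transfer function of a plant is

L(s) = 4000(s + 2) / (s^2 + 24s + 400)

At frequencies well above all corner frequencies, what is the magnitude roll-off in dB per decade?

-20 dB/decade

Each pole contributes −20 dB/decade at high frequency; each zero contributes +20 dB/decade.
Net: 1 zero(s) − 2 pole(s) → -20 dB/decade.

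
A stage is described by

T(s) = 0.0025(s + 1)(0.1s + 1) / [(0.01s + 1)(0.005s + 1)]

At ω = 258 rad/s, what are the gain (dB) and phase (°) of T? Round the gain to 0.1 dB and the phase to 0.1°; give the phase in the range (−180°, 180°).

11.3 dB, 56.5°

At ω = 258 rad/s:
zero (1 + j258·1) = 1 + j258 → |·| ≈ 258, ∠ ≈ 89.78°
zero (1 + j258·0.1) = 1 + j25.8 → |·| ≈ 25.819, ∠ ≈ 87.78°
pole (1 + j258·0.01) = 1 + j2.58 → |·| ≈ 2.767, ∠ ≈ 68.81°
pole (1 + j258·0.005) = 1 + j1.29 → |·| ≈ 1.6322, ∠ ≈ 52.22°
|T| = 0.0025 · 258 · 25.819 / (2.767 · 1.6322) ≈ 3.6874
Gain = 20 log₁₀(3.6874) ≈ 11.33 dB
∠T = (89.78° + 87.78°) − (68.81° + 52.22°) = 56.53°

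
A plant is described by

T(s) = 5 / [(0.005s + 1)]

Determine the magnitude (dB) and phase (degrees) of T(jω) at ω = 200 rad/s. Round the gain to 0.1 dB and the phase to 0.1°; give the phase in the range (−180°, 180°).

At ω = 200 rad/s:
pole (1 + j200·0.005) = 1 + j1 → |·| ≈ 1.4142, ∠ ≈ 45.00°
|T| = 5 · 1 / (1.4142) ≈ 3.5356
Gain = 20 log₁₀(3.5356) ≈ 10.97 dB
∠T = (0°) − (45.00°) = -45.00°

11.0 dB, -45.0°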